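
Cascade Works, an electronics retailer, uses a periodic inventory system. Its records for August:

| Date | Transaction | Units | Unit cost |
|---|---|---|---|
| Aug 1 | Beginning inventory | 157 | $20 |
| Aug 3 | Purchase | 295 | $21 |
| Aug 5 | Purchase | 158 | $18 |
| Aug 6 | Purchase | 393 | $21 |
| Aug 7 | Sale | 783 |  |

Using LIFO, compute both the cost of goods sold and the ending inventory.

Aug 7, 783 sold [LIFO — newest first]: 393 @ $21 + 158 @ $18 + 232 @ $21 = $15,969
Ending inventory: 157 @ $20 + 63 @ $21 = $4,463
Check: goods available $20,432 = COGS $15,969 + ending $4,463

COGS = $15,969; ending inventory = $4,463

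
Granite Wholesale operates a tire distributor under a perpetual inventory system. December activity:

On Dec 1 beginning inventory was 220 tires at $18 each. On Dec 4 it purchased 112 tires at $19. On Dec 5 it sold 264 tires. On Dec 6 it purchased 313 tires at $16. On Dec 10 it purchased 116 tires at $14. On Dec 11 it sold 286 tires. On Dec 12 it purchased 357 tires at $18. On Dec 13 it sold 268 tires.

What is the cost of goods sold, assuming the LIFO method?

Dec 5, 264 sold [LIFO — newest first]: 112 @ $19 + 152 @ $18 = $4,864
Dec 11, 286 sold [LIFO — newest first]: 116 @ $14 + 170 @ $16 = $4,344
Dec 13, 268 sold [LIFO — newest first]: 268 @ $18 = $4,824
Total COGS = $4,864 + $4,344 + $4,824 = $14,032
Ending inventory: 68 @ $18 + 143 @ $16 + 89 @ $18 = $5,114
Check: goods available $19,146 = COGS $14,032 + ending $5,114

COGS = $14,032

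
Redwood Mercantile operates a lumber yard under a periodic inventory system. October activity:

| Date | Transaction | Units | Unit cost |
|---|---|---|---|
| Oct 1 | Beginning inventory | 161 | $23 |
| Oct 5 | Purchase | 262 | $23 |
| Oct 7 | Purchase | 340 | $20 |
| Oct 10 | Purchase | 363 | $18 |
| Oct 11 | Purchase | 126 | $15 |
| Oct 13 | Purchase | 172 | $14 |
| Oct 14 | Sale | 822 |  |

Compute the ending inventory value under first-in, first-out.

Ending inventory = $9,770

Oct 14, 822 sold [FIFO — oldest first]: 161 @ $23 + 262 @ $23 + 340 @ $20 + 59 @ $18 = $17,591
Ending inventory: 304 @ $18 + 126 @ $15 + 172 @ $14 = $9,770
Check: goods available $27,361 = COGS $17,591 + ending $9,770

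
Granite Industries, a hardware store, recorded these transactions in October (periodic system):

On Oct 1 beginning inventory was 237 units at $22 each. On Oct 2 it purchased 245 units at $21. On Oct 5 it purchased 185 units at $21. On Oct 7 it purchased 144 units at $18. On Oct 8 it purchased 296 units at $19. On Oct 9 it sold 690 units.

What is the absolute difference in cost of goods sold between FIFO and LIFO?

FIFO COGS: 237 @ $22 + 245 @ $21 + 185 @ $21 + 23 @ $18 = $14,658
LIFO COGS: 296 @ $19 + 144 @ $18 + 185 @ $21 + 65 @ $21 = $13,466
Difference = |$14,658 − $13,466| = $1,192

$1,192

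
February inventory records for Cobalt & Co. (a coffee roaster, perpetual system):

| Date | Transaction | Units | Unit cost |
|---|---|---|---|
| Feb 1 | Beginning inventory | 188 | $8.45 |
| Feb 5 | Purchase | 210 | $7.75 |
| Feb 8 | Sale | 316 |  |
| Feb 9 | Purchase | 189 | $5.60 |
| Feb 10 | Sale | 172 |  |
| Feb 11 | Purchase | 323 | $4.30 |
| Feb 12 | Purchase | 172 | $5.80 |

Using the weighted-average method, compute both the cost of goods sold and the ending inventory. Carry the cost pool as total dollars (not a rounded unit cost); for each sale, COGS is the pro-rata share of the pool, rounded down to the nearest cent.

COGS = $3,645.78; ending inventory = $3,015.22

After Feb 1: 188 on hand, pool $1,588.60 (≈ $8.4500 each)
After Feb 5: 398 on hand, pool $3,216.10 (≈ $8.0807 each)
Feb 8, sell 316: 316/398 × $3,216.10 → $2,553.48
After Feb 9: 271 on hand, pool $1,721.02 (≈ $6.3506 each)
Feb 10, sell 172: 172/271 × $1,721.02 → $1,092.30
After Feb 11: 422 on hand, pool $2,017.62 (≈ $4.7811 each)
After Feb 12: 594 on hand, pool $3,015.22 (≈ $5.0761 each)
Total COGS = $2,553.48 + $1,092.30 = $3,645.78
Ending inventory (cost pool remaining) = $3,015.22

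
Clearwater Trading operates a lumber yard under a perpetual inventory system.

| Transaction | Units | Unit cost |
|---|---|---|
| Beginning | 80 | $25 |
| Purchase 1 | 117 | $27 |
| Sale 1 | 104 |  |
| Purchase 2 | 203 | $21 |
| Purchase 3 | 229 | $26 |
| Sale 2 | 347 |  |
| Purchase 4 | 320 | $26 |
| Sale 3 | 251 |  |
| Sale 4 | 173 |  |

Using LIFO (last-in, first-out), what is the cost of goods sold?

Sale 1 (104) [LIFO — newest first]: 104 @ $27 = $2,808
Sale 2 (347) [LIFO — newest first]: 229 @ $26 + 118 @ $21 = $8,432
Sale 3 (251) [LIFO — newest first]: 251 @ $26 = $6,526
Sale 4 (173) [LIFO — newest first]: 69 @ $26 + 85 @ $21 + 13 @ $27 + 6 @ $25 = $4,080
Total COGS = $2,808 + $8,432 + $6,526 + $4,080 = $21,846
Ending inventory: 74 @ $25 = $1,850

COGS = $21,846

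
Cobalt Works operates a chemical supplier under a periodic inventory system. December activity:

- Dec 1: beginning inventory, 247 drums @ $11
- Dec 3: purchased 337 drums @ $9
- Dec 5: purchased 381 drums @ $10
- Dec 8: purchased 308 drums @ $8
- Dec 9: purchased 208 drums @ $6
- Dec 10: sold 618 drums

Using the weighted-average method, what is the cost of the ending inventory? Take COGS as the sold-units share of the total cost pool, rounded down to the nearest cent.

Dec 10, sell 618: 618/1481 × $13,272.00 → $5,538.21
Ending inventory (cost pool remaining) = $7,733.79
Check: goods available $13,272.00 = COGS $5,538.21 + ending $7,733.79

Ending inventory = $7,733.79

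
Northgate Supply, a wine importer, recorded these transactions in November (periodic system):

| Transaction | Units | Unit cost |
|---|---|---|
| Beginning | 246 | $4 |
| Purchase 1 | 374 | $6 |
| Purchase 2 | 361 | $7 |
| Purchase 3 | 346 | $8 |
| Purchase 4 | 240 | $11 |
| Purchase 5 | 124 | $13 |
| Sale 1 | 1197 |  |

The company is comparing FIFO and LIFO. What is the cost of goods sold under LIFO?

FIFO COGS: 246 @ $4 + 374 @ $6 + 361 @ $7 + 216 @ $8 = $7,483
LIFO COGS: 124 @ $13 + 240 @ $11 + 346 @ $8 + 361 @ $7 + 126 @ $6 = $10,303

COGS = $10,303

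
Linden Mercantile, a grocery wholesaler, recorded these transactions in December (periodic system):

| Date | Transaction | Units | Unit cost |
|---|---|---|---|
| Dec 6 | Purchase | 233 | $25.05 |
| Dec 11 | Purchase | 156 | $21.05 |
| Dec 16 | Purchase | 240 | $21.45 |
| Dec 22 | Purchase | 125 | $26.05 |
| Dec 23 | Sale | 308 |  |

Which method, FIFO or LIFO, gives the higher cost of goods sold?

FIFO

FIFO COGS: 233 @ $25.05 + 75 @ $21.05 = $7,415.40
LIFO COGS: 125 @ $26.05 + 183 @ $21.45 = $7,181.60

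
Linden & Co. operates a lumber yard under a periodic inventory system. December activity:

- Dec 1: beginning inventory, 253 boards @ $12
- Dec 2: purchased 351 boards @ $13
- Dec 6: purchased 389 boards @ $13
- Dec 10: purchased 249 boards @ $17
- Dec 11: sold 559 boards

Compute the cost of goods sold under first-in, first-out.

COGS = $7,014

Dec 11, 559 sold [FIFO — oldest first]: 253 @ $12 + 306 @ $13 = $7,014
Ending inventory: 45 @ $13 + 389 @ $13 + 249 @ $17 = $9,875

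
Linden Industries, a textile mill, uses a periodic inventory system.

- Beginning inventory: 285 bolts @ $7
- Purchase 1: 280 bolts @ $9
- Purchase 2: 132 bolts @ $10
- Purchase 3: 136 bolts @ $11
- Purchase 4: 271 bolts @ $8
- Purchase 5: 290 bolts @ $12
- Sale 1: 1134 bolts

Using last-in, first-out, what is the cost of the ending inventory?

Ending inventory = $1,820

Sale 1 (1134) [LIFO — newest first]: 290 @ $12 + 271 @ $8 + 136 @ $11 + 132 @ $10 + 280 @ $9 + 25 @ $7 = $11,159
Ending inventory: 260 @ $7 = $1,820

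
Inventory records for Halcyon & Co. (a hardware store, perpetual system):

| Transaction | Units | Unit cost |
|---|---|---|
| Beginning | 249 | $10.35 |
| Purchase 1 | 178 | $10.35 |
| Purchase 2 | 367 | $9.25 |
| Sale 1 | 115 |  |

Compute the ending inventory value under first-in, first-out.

Ending inventory = $6,623.95

Sale 1 (115) [FIFO — oldest first]: 115 @ $10.35 = $1,190.25
Ending inventory: 134 @ $10.35 + 178 @ $10.35 + 367 @ $9.25 = $6,623.95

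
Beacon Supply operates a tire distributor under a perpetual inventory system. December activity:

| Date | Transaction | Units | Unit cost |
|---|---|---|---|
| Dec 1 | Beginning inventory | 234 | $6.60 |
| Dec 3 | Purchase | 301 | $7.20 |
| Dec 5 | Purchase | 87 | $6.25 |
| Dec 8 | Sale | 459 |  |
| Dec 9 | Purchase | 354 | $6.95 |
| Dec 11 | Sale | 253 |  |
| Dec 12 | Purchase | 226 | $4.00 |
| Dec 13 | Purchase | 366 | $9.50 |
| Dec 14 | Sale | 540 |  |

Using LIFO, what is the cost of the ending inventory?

Ending inventory = $1,985.75

Dec 8, 459 sold [LIFO — newest first]: 87 @ $6.25 + 301 @ $7.20 + 71 @ $6.60 = $3,179.55
Dec 11, 253 sold [LIFO — newest first]: 253 @ $6.95 = $1,758.35
Dec 14, 540 sold [LIFO — newest first]: 366 @ $9.50 + 174 @ $4.00 = $4,173.00
Total COGS = $3,179.55 + $1,758.35 + $4,173.00 = $9,110.90
Ending inventory: 163 @ $6.60 + 101 @ $6.95 + 52 @ $4.00 = $1,985.75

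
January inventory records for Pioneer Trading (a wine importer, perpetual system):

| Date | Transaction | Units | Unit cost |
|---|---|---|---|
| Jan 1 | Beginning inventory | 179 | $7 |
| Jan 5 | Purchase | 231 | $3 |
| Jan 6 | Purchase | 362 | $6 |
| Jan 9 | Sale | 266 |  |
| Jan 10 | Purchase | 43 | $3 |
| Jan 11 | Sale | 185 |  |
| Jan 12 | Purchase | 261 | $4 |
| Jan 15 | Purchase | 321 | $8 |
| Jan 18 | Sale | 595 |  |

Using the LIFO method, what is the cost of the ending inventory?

Ending inventory = $1,769

Jan 9, 266 sold [LIFO — newest first]: 266 @ $6 = $1,596
Jan 11, 185 sold [LIFO — newest first]: 43 @ $3 + 96 @ $6 + 46 @ $3 = $843
Jan 18, 595 sold [LIFO — newest first]: 321 @ $8 + 261 @ $4 + 13 @ $3 = $3,651
Total COGS = $1,596 + $843 + $3,651 = $6,090
Ending inventory: 179 @ $7 + 172 @ $3 = $1,769
Check: goods available $7,859 = COGS $6,090 + ending $1,769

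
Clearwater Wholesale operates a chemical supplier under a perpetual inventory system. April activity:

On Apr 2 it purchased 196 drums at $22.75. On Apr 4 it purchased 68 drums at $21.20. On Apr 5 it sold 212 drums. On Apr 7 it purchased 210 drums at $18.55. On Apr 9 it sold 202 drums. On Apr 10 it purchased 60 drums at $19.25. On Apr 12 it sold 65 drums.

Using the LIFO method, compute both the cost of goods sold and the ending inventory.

COGS = $9,712.45; ending inventory = $1,238.65

Apr 5, 212 sold [LIFO — newest first]: 68 @ $21.20 + 144 @ $22.75 = $4,717.60
Apr 9, 202 sold [LIFO — newest first]: 202 @ $18.55 = $3,747.10
Apr 12, 65 sold [LIFO — newest first]: 60 @ $19.25 + 5 @ $18.55 = $1,247.75
Total COGS = $4,717.60 + $3,747.10 + $1,247.75 = $9,712.45
Ending inventory: 52 @ $22.75 + 3 @ $18.55 = $1,238.65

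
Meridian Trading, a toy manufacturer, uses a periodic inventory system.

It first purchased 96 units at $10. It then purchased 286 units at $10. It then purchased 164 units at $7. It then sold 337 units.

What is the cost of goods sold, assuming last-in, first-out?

COGS = $2,878

Sale 1 (337) [LIFO — newest first]: 164 @ $7 + 173 @ $10 = $2,878
Ending inventory: 96 @ $10 + 113 @ $10 = $2,090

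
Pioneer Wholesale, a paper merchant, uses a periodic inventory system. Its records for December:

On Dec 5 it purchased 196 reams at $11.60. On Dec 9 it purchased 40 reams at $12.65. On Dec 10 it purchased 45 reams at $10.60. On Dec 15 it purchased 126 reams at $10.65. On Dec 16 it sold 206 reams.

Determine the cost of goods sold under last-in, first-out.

Dec 16, 206 sold [LIFO — newest first]: 126 @ $10.65 + 45 @ $10.60 + 35 @ $12.65 = $2,261.65
Ending inventory: 196 @ $11.60 + 5 @ $12.65 = $2,336.85

COGS = $2,261.65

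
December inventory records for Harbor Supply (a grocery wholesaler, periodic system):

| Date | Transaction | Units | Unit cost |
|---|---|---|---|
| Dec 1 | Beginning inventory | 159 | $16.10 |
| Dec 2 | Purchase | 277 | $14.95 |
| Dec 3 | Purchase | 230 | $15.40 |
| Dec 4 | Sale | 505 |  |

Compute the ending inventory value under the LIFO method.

Dec 4, 505 sold [LIFO — newest first]: 230 @ $15.40 + 275 @ $14.95 = $7,653.25
Ending inventory: 159 @ $16.10 + 2 @ $14.95 = $2,589.80
Check: goods available $10,243.05 = COGS $7,653.25 + ending $2,589.80

Ending inventory = $2,589.80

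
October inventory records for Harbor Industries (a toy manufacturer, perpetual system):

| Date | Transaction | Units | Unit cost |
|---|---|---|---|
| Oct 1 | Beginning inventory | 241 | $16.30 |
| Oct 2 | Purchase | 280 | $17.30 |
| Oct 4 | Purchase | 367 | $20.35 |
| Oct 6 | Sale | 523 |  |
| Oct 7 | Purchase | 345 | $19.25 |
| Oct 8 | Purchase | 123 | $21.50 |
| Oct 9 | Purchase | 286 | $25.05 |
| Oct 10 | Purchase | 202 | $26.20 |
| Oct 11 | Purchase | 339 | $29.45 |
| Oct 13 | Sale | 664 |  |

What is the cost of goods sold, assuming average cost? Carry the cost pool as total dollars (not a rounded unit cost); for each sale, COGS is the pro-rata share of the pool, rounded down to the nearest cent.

After Oct 1: 241 on hand, pool $3,928.30 (≈ $16.3000 each)
After Oct 2: 521 on hand, pool $8,772.30 (≈ $16.8374 each)
After Oct 4: 888 on hand, pool $16,240.75 (≈ $18.2891 each)
Oct 6, sell 523: 523/888 × $16,240.75 → $9,565.21
After Oct 7: 710 on hand, pool $13,316.79 (≈ $18.7560 each)
After Oct 8: 833 on hand, pool $15,961.29 (≈ $19.1612 each)
After Oct 9: 1119 on hand, pool $23,125.59 (≈ $20.6663 each)
After Oct 10: 1321 on hand, pool $28,417.99 (≈ $21.5125 each)
After Oct 11: 1660 on hand, pool $38,401.54 (≈ $23.1335 each)
Oct 13, sell 664: 664/1660 × $38,401.54 → $15,360.61
Total COGS = $9,565.21 + $15,360.61 = $24,925.82
Ending inventory (cost pool remaining) = $23,040.93

COGS = $24,925.82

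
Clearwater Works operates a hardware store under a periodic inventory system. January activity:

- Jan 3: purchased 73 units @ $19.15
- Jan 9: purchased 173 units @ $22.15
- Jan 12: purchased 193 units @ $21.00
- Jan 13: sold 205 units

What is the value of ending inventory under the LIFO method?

Ending inventory = $4,964.10

Jan 13, 205 sold [LIFO — newest first]: 193 @ $21.00 + 12 @ $22.15 = $4,318.80
Ending inventory: 73 @ $19.15 + 161 @ $22.15 = $4,964.10
Check: goods available $9,282.90 = COGS $4,318.80 + ending $4,964.10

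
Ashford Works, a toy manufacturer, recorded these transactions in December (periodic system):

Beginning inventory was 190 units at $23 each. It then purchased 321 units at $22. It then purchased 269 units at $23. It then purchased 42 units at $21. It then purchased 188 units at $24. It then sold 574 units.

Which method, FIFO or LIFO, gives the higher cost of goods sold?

LIFO

FIFO COGS: 190 @ $23 + 321 @ $22 + 63 @ $23 = $12,881
LIFO COGS: 188 @ $24 + 42 @ $21 + 269 @ $23 + 75 @ $22 = $13,231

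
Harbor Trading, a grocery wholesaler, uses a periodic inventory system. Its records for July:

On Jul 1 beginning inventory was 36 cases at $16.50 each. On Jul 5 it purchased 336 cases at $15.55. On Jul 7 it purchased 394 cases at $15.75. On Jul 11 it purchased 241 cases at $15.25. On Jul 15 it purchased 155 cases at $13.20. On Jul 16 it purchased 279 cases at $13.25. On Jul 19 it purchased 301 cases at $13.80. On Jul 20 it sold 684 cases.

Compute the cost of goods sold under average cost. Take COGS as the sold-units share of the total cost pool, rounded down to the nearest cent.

Jul 20, sell 684: 684/1742 × $25,596.10 → $10,050.36
Ending inventory (cost pool remaining) = $15,545.74

COGS = $10,050.36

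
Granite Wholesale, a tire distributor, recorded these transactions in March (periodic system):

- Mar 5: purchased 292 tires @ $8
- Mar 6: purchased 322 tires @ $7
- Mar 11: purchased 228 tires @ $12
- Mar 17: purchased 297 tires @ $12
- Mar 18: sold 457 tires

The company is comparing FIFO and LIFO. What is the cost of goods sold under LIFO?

FIFO COGS: 292 @ $8 + 165 @ $7 = $3,491
LIFO COGS: 297 @ $12 + 160 @ $12 = $5,484

COGS = $5,484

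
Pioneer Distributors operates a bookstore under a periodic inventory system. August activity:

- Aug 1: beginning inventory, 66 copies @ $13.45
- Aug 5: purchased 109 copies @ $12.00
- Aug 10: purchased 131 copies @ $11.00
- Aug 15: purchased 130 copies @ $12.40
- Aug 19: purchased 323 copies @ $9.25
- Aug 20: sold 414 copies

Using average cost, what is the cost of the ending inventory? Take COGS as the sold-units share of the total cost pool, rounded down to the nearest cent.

Ending inventory = $3,743.85

Aug 20, sell 414: 414/759 × $8,236.45 → $4,492.60
Ending inventory (cost pool remaining) = $3,743.85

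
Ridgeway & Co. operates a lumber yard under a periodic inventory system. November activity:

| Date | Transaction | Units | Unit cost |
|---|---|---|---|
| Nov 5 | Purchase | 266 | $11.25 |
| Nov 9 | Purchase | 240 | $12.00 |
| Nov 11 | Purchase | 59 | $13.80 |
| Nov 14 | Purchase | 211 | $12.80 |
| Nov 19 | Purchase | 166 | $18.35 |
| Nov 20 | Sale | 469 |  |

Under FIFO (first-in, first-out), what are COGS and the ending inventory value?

COGS = $5,428.50; ending inventory = $7,005.10

Nov 20, 469 sold [FIFO — oldest first]: 266 @ $11.25 + 203 @ $12.00 = $5,428.50
Ending inventory: 37 @ $12.00 + 59 @ $13.80 + 211 @ $12.80 + 166 @ $18.35 = $7,005.10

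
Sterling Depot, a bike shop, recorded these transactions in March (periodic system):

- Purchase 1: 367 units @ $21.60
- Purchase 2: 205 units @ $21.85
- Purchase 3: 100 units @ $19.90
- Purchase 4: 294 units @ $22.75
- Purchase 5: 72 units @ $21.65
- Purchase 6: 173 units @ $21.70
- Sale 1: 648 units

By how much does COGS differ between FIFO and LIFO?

$269.20

FIFO COGS: 367 @ $21.60 + 205 @ $21.85 + 76 @ $19.90 = $13,918.85
LIFO COGS: 173 @ $21.70 + 72 @ $21.65 + 294 @ $22.75 + 100 @ $19.90 + 9 @ $21.85 = $14,188.05
Difference = |$13,918.85 − $14,188.05| = $269.20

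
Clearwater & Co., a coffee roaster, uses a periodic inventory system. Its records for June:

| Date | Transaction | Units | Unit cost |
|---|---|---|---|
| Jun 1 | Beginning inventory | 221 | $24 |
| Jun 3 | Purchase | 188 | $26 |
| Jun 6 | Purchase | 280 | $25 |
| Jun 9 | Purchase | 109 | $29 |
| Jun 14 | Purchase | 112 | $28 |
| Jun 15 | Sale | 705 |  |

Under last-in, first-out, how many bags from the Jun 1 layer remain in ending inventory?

205

Jun 15, 705 sold [LIFO — newest first]: 112 @ $28 + 109 @ $29 + 280 @ $25 + 188 @ $26 + 16 @ $24 = $18,569
Ending inventory: 205 @ $24 = $4,920
Check: goods available $23,489 = COGS $18,569 + ending $4,920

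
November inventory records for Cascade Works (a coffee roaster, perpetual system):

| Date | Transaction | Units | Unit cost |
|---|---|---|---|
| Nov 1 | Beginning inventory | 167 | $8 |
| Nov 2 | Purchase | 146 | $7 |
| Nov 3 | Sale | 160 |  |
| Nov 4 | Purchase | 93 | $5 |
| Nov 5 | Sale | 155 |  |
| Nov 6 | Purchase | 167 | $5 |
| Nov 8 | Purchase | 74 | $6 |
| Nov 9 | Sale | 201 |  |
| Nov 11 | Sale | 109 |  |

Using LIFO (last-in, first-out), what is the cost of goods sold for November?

Nov 3, 160 sold [LIFO — newest first]: 146 @ $7 + 14 @ $8 = $1,134
Nov 5, 155 sold [LIFO — newest first]: 93 @ $5 + 62 @ $8 = $961
Nov 9, 201 sold [LIFO — newest first]: 74 @ $6 + 127 @ $5 = $1,079
Nov 11, 109 sold [LIFO — newest first]: 40 @ $5 + 69 @ $8 = $752
Total COGS = $1,134 + $961 + $1,079 + $752 = $3,926
Ending inventory: 22 @ $8 = $176
Check: goods available $4,102 = COGS $3,926 + ending $176

COGS = $3,926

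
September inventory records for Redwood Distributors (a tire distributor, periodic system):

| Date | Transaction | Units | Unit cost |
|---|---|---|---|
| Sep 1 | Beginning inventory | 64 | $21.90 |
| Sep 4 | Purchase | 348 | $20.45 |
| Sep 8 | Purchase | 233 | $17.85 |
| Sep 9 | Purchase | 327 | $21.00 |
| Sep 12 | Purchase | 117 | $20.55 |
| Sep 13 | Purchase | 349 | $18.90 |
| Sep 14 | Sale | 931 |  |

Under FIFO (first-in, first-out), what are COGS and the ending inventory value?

Sep 14, 931 sold [FIFO — oldest first]: 64 @ $21.90 + 348 @ $20.45 + 233 @ $17.85 + 286 @ $21.00 = $18,683.25
Ending inventory: 41 @ $21.00 + 117 @ $20.55 + 349 @ $18.90 = $9,861.45

COGS = $18,683.25; ending inventory = $9,861.45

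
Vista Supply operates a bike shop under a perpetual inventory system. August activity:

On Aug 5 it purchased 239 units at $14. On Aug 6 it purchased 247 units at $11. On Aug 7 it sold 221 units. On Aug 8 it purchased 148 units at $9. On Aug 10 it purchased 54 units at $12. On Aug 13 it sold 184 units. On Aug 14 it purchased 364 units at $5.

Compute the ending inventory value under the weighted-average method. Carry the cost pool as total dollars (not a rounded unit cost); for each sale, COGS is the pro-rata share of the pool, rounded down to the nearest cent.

After Aug 5: 239 on hand, pool $3,346.00 (≈ $14.0000 each)
After Aug 6: 486 on hand, pool $6,063.00 (≈ $12.4753 each)
Aug 7, sell 221: 221/486 × $6,063.00 → $2,757.04
After Aug 8: 413 on hand, pool $4,637.96 (≈ $11.2299 each)
After Aug 10: 467 on hand, pool $5,285.96 (≈ $11.3190 each)
Aug 13, sell 184: 184/467 × $5,285.96 → $2,082.69
After Aug 14: 647 on hand, pool $5,023.27 (≈ $7.7639 each)
Total COGS = $2,757.04 + $2,082.69 = $4,839.73
Ending inventory (cost pool remaining) = $5,023.27

Ending inventory = $5,023.27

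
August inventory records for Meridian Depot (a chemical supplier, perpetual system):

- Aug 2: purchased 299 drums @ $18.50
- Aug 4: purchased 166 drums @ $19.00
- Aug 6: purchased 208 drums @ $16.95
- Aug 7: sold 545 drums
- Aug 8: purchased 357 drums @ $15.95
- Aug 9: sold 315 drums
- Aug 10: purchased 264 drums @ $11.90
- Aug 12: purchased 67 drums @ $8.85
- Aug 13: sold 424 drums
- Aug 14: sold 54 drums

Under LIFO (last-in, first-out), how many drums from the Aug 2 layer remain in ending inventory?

Aug 7, 545 sold [LIFO — newest first]: 208 @ $16.95 + 166 @ $19.00 + 171 @ $18.50 = $9,843.10
Aug 9, 315 sold [LIFO — newest first]: 315 @ $15.95 = $5,024.25
Aug 13, 424 sold [LIFO — newest first]: 67 @ $8.85 + 264 @ $11.90 + 42 @ $15.95 + 51 @ $18.50 = $5,347.95
Aug 14, 54 sold [LIFO — newest first]: 54 @ $18.50 = $999.00
Total COGS = $9,843.10 + $5,024.25 + $5,347.95 + $999.00 = $21,214.30
Ending inventory: 23 @ $18.50 = $425.50

23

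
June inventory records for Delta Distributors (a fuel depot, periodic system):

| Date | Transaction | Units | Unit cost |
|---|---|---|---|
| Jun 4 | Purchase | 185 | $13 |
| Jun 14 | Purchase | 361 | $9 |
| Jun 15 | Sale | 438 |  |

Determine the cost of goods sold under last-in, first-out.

Jun 15, 438 sold [LIFO — newest first]: 361 @ $9 + 77 @ $13 = $4,250
Ending inventory: 108 @ $13 = $1,404

COGS = $4,250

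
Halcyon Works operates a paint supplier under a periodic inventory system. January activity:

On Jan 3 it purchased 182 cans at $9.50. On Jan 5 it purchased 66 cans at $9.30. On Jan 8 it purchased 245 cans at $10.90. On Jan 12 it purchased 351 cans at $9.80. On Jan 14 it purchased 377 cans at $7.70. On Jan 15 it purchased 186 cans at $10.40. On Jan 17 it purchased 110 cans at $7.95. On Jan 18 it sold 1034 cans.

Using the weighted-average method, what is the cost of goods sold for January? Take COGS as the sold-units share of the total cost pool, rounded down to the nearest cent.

COGS = $9,654.91

Jan 18, sell 1034: 1034/1517 × $14,164.90 → $9,654.91
Ending inventory (cost pool remaining) = $4,509.99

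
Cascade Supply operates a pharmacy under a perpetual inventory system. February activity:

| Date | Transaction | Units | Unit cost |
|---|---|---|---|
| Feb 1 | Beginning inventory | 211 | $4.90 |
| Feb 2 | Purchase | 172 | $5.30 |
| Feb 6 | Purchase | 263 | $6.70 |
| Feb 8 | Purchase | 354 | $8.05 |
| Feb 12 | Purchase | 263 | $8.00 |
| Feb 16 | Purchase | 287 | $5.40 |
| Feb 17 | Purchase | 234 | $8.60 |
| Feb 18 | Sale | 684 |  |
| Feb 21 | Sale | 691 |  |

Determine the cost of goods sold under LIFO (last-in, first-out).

Feb 18, 684 sold [LIFO — newest first]: 234 @ $8.60 + 287 @ $5.40 + 163 @ $8.00 = $4,866.20
Feb 21, 691 sold [LIFO — newest first]: 100 @ $8.00 + 354 @ $8.05 + 237 @ $6.70 = $5,237.60
Total COGS = $4,866.20 + $5,237.60 = $10,103.80
Ending inventory: 211 @ $4.90 + 172 @ $5.30 + 26 @ $6.70 = $2,119.70

COGS = $10,103.80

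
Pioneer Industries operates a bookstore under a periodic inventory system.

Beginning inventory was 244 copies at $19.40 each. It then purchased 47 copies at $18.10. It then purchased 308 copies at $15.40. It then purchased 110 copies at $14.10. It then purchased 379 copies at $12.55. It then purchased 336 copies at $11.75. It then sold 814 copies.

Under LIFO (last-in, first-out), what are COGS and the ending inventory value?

COGS = $10,100.35; ending inventory = $10,482.60

Sale 1 (814) [LIFO — newest first]: 336 @ $11.75 + 379 @ $12.55 + 99 @ $14.10 = $10,100.35
Ending inventory: 244 @ $19.40 + 47 @ $18.10 + 308 @ $15.40 + 11 @ $14.10 = $10,482.60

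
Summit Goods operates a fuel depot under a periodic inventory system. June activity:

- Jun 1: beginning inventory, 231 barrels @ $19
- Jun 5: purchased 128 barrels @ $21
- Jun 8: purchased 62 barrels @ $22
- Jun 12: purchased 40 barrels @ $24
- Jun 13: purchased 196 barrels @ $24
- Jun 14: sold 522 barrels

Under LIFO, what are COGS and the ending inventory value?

Jun 14, 522 sold [LIFO — newest first]: 196 @ $24 + 40 @ $24 + 62 @ $22 + 128 @ $21 + 96 @ $19 = $11,540
Ending inventory: 135 @ $19 = $2,565

COGS = $11,540; ending inventory = $2,565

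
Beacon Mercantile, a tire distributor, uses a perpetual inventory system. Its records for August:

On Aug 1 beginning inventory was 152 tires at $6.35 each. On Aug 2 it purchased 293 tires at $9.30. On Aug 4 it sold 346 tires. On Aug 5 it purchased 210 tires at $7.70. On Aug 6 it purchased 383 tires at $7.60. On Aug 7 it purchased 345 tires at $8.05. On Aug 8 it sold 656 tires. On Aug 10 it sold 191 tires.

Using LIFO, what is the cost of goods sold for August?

COGS = $9,665.80

Aug 4, 346 sold [LIFO — newest first]: 293 @ $9.30 + 53 @ $6.35 = $3,061.45
Aug 8, 656 sold [LIFO — newest first]: 345 @ $8.05 + 311 @ $7.60 = $5,140.85
Aug 10, 191 sold [LIFO — newest first]: 72 @ $7.60 + 119 @ $7.70 = $1,463.50
Total COGS = $3,061.45 + $5,140.85 + $1,463.50 = $9,665.80
Ending inventory: 99 @ $6.35 + 91 @ $7.70 = $1,329.35
Check: goods available $10,995.15 = COGS $9,665.80 + ending $1,329.35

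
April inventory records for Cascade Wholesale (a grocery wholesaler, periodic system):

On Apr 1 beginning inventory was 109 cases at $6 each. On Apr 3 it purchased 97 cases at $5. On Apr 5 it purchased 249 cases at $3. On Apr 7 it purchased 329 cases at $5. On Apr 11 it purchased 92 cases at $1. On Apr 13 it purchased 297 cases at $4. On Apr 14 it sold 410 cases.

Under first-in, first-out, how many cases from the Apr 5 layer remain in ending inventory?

45

Apr 14, 410 sold [FIFO — oldest first]: 109 @ $6 + 97 @ $5 + 204 @ $3 = $1,751
Ending inventory: 45 @ $3 + 329 @ $5 + 92 @ $1 + 297 @ $4 = $3,060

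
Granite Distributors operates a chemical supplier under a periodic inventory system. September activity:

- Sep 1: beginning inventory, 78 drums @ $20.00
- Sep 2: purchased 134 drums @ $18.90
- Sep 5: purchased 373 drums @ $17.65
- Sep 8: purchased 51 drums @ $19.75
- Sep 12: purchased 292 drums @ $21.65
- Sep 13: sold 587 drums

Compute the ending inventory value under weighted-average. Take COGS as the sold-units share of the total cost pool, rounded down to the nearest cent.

Sep 13, sell 587: 587/928 × $18,005.10 → $11,389.00
Ending inventory (cost pool remaining) = $6,616.10

Ending inventory = $6,616.10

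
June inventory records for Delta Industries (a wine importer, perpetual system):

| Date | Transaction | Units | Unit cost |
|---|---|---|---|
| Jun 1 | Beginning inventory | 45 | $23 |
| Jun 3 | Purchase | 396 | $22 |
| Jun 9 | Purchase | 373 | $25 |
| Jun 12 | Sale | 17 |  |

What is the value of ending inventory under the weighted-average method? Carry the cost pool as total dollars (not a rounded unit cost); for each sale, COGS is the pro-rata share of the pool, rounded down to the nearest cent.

Ending inventory = $18,673.70

After Jun 1: 45 on hand, pool $1,035.00 (≈ $23.0000 each)
After Jun 3: 441 on hand, pool $9,747.00 (≈ $22.1020 each)
After Jun 9: 814 on hand, pool $19,072.00 (≈ $23.4300 each)
Jun 12, sell 17: 17/814 × $19,072.00 → $398.30
Ending inventory (cost pool remaining) = $18,673.70
Check: goods available $19,072.00 = COGS $398.30 + ending $18,673.70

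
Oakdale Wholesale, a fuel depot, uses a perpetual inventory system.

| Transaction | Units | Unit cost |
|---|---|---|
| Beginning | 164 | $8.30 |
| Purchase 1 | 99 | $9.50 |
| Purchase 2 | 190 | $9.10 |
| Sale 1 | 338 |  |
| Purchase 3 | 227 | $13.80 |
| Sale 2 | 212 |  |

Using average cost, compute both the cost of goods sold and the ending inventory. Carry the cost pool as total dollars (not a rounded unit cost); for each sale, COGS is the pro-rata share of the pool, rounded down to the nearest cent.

COGS = $5,583.59; ending inventory = $1,579.71

After Beginning: 164 on hand, pool $1,361.20 (≈ $8.3000 each)
After Purchase 1: 263 on hand, pool $2,301.70 (≈ $8.7517 each)
After Purchase 2: 453 on hand, pool $4,030.70 (≈ $8.8978 each)
Sale 1, sell 338: 338/453 × $4,030.70 → $3,007.45
After Purchase 3: 342 on hand, pool $4,155.85 (≈ $12.1516 each)
Sale 2, sell 212: 212/342 × $4,155.85 → $2,576.14
Total COGS = $3,007.45 + $2,576.14 = $5,583.59
Ending inventory (cost pool remaining) = $1,579.71
Check: goods available $7,163.30 = COGS $5,583.59 + ending $1,579.71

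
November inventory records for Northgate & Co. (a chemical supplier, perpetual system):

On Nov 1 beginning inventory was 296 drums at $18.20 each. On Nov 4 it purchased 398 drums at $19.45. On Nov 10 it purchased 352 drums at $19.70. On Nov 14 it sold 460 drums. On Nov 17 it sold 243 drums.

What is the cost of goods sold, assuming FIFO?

Nov 14, 460 sold [FIFO — oldest first]: 296 @ $18.20 + 164 @ $19.45 = $8,577.00
Nov 17, 243 sold [FIFO — oldest first]: 234 @ $19.45 + 9 @ $19.70 = $4,728.60
Total COGS = $8,577.00 + $4,728.60 = $13,305.60
Ending inventory: 343 @ $19.70 = $6,757.10
Check: goods available $20,062.70 = COGS $13,305.60 + ending $6,757.10

COGS = $13,305.60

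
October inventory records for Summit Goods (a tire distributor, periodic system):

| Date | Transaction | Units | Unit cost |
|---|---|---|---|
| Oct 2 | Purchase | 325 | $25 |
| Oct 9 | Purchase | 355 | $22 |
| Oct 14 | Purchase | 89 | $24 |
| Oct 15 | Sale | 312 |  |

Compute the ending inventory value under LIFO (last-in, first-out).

Oct 15, 312 sold [LIFO — newest first]: 89 @ $24 + 223 @ $22 = $7,042
Ending inventory: 325 @ $25 + 132 @ $22 = $11,029
Check: goods available $18,071 = COGS $7,042 + ending $11,029

Ending inventory = $11,029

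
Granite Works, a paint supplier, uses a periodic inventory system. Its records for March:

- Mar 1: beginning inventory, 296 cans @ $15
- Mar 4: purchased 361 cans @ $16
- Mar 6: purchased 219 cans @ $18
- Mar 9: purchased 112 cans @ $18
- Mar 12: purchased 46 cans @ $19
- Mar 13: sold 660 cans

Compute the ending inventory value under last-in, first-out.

Ending inventory = $5,688

Mar 13, 660 sold [LIFO — newest first]: 46 @ $19 + 112 @ $18 + 219 @ $18 + 283 @ $16 = $11,360
Ending inventory: 296 @ $15 + 78 @ $16 = $5,688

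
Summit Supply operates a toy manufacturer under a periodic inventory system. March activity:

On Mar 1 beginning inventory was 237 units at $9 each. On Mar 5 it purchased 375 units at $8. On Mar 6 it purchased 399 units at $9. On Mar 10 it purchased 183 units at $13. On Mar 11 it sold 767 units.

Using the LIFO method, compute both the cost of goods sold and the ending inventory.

Mar 11, 767 sold [LIFO — newest first]: 183 @ $13 + 399 @ $9 + 185 @ $8 = $7,450
Ending inventory: 237 @ $9 + 190 @ $8 = $3,653

COGS = $7,450; ending inventory = $3,653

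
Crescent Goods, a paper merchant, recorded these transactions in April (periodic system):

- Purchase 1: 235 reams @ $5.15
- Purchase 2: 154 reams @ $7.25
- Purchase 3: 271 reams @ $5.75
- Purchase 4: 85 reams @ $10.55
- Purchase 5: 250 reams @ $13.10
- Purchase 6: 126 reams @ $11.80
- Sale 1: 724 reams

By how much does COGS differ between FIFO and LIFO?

$2,610.60

FIFO COGS: 235 @ $5.15 + 154 @ $7.25 + 271 @ $5.75 + 64 @ $10.55 = $4,560.20
LIFO COGS: 126 @ $11.80 + 250 @ $13.10 + 85 @ $10.55 + 263 @ $5.75 = $7,170.80
Difference = |$4,560.20 − $7,170.80| = $2,610.60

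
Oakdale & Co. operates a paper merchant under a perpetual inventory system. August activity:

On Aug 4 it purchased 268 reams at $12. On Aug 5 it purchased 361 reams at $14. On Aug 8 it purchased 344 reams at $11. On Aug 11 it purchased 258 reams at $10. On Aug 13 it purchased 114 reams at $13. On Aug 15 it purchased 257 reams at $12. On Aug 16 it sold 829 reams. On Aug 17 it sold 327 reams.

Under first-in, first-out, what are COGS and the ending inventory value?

Aug 16, 829 sold [FIFO — oldest first]: 268 @ $12 + 361 @ $14 + 200 @ $11 = $10,470
Aug 17, 327 sold [FIFO — oldest first]: 144 @ $11 + 183 @ $10 = $3,414
Total COGS = $10,470 + $3,414 = $13,884
Ending inventory: 75 @ $10 + 114 @ $13 + 257 @ $12 = $5,316

COGS = $13,884; ending inventory = $5,316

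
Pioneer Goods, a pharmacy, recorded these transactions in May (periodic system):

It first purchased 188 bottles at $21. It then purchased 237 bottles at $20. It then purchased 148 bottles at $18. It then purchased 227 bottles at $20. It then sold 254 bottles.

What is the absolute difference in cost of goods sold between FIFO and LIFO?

$242

FIFO COGS: 188 @ $21 + 66 @ $20 = $5,268
LIFO COGS: 227 @ $20 + 27 @ $18 = $5,026
Difference = |$5,268 − $5,026| = $242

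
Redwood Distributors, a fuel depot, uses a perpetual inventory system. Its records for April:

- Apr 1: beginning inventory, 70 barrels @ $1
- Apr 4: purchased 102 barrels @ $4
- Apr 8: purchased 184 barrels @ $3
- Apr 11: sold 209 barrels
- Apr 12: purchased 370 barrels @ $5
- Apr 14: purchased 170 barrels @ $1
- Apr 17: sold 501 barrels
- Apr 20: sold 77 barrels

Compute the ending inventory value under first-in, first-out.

Ending inventory = $109

Apr 11, 209 sold [FIFO — oldest first]: 70 @ $1 + 102 @ $4 + 37 @ $3 = $589
Apr 17, 501 sold [FIFO — oldest first]: 147 @ $3 + 354 @ $5 = $2,211
Apr 20, 77 sold [FIFO — oldest first]: 16 @ $5 + 61 @ $1 = $141
Total COGS = $589 + $2,211 + $141 = $2,941
Ending inventory: 109 @ $1 = $109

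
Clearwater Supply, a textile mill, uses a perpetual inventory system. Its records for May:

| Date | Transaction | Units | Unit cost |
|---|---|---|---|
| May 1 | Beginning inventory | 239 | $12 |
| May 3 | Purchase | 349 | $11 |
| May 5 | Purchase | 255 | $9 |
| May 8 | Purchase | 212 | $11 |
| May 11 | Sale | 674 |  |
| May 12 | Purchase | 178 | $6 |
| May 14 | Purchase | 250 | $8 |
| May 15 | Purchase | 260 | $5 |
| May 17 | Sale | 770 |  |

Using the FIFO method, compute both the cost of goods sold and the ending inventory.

COGS = $14,090; ending inventory = $1,612

May 11, 674 sold [FIFO — oldest first]: 239 @ $12 + 349 @ $11 + 86 @ $9 = $7,481
May 17, 770 sold [FIFO — oldest first]: 169 @ $9 + 212 @ $11 + 178 @ $6 + 211 @ $8 = $6,609
Total COGS = $7,481 + $6,609 = $14,090
Ending inventory: 39 @ $8 + 260 @ $5 = $1,612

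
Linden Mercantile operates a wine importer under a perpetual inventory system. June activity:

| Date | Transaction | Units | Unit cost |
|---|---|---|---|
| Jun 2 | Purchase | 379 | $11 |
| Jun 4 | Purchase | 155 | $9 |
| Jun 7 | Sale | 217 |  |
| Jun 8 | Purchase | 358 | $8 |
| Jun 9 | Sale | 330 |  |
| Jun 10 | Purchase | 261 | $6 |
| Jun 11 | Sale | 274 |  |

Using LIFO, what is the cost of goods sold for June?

Jun 7, 217 sold [LIFO — newest first]: 155 @ $9 + 62 @ $11 = $2,077
Jun 9, 330 sold [LIFO — newest first]: 330 @ $8 = $2,640
Jun 11, 274 sold [LIFO — newest first]: 261 @ $6 + 13 @ $8 = $1,670
Total COGS = $2,077 + $2,640 + $1,670 = $6,387
Ending inventory: 317 @ $11 + 15 @ $8 = $3,607

COGS = $6,387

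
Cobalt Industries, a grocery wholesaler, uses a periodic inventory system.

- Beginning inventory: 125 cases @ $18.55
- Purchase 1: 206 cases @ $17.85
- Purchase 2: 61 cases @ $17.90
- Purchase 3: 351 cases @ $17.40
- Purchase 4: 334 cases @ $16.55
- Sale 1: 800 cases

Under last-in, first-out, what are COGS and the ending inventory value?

COGS = $13,690.90; ending inventory = $5,031.95

Sale 1 (800) [LIFO — newest first]: 334 @ $16.55 + 351 @ $17.40 + 61 @ $17.90 + 54 @ $17.85 = $13,690.90
Ending inventory: 125 @ $18.55 + 152 @ $17.85 = $5,031.95
Check: goods available $18,722.85 = COGS $13,690.90 + ending $5,031.95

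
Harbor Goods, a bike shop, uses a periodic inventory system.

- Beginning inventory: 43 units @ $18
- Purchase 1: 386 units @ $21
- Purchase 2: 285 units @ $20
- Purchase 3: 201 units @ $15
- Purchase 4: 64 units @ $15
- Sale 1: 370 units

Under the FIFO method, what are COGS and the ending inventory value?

COGS = $7,641; ending inventory = $10,914

Sale 1 (370) [FIFO — oldest first]: 43 @ $18 + 327 @ $21 = $7,641
Ending inventory: 59 @ $21 + 285 @ $20 + 201 @ $15 + 64 @ $15 = $10,914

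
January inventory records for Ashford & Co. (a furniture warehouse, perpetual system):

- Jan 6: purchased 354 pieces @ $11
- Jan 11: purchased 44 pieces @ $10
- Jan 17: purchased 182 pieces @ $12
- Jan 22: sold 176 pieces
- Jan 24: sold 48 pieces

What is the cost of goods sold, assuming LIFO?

COGS = $2,604

Jan 22, 176 sold [LIFO — newest first]: 176 @ $12 = $2,112
Jan 24, 48 sold [LIFO — newest first]: 6 @ $12 + 42 @ $10 = $492
Total COGS = $2,112 + $492 = $2,604
Ending inventory: 354 @ $11 + 2 @ $10 = $3,914
Check: goods available $6,518 = COGS $2,604 + ending $3,914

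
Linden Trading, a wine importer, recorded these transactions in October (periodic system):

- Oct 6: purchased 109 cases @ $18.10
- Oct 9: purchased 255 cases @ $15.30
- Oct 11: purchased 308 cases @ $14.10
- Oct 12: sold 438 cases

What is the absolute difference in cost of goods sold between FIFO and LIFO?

FIFO COGS: 109 @ $18.10 + 255 @ $15.30 + 74 @ $14.10 = $6,917.80
LIFO COGS: 308 @ $14.10 + 130 @ $15.30 = $6,331.80
Difference = |$6,917.80 − $6,331.80| = $586.00

$586.00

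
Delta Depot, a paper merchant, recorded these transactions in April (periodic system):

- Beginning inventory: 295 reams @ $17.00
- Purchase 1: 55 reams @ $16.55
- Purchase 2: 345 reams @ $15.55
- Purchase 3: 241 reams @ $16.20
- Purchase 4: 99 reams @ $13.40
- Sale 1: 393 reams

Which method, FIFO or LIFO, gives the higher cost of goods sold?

FIFO COGS: 295 @ $17.00 + 55 @ $16.55 + 43 @ $15.55 = $6,593.90
LIFO COGS: 99 @ $13.40 + 241 @ $16.20 + 53 @ $15.55 = $6,054.95

FIFO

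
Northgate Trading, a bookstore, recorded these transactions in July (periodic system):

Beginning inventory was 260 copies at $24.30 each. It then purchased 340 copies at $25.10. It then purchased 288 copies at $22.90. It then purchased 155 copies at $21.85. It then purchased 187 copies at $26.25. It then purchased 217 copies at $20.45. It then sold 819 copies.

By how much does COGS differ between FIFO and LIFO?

$1,179.95

FIFO COGS: 260 @ $24.30 + 340 @ $25.10 + 219 @ $22.90 = $19,867.10
LIFO COGS: 217 @ $20.45 + 187 @ $26.25 + 155 @ $21.85 + 260 @ $22.90 = $18,687.15
Difference = |$19,867.10 − $18,687.15| = $1,179.95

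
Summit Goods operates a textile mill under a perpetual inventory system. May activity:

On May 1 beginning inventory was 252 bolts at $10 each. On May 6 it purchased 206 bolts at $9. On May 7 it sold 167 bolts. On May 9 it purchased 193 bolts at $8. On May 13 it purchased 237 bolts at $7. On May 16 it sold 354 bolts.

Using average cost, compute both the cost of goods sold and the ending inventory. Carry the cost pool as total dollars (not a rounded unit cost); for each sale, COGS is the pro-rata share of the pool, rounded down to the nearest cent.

After May 1: 252 on hand, pool $2,520.00 (≈ $10.0000 each)
After May 6: 458 on hand, pool $4,374.00 (≈ $9.5502 each)
May 7, sell 167: 167/458 × $4,374.00 → $1,594.88
After May 9: 484 on hand, pool $4,323.12 (≈ $8.9321 each)
After May 13: 721 on hand, pool $5,982.12 (≈ $8.2970 each)
May 16, sell 354: 354/721 × $5,982.12 → $2,937.12
Total COGS = $1,594.88 + $2,937.12 = $4,532.00
Ending inventory (cost pool remaining) = $3,045.00

COGS = $4,532.00; ending inventory = $3,045.00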